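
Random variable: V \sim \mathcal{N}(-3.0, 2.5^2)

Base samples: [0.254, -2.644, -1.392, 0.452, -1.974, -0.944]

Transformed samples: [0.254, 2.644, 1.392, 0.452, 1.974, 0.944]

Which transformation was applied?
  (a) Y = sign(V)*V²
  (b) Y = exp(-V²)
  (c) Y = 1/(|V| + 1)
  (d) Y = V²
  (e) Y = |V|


Checking option (e) Y = |V|:
  V = 0.254 -> Y = 0.254 ✓
  V = -2.644 -> Y = 2.644 ✓
  V = -1.392 -> Y = 1.392 ✓
All samples match this transformation.

(e) |V|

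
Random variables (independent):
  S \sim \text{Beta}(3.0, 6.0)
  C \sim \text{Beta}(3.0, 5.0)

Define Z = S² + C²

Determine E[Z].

E[Z] = E[S²] + E[C²]
E[S²] = Var(S) + E[S]² = 0.022222222 + 0.11111111 = 0.13333333
E[C²] = Var(C) + E[C]² = 0.026041667 + 0.140625 = 0.16666667
E[Z] = 0.13333333 + 0.16666667 = 0.3

0.3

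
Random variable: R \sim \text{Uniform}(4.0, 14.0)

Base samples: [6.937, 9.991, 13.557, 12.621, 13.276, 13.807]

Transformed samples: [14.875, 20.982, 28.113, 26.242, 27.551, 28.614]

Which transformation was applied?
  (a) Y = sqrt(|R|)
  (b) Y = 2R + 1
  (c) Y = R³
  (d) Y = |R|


Checking option (b) Y = 2R + 1:
  R = 6.937 -> Y = 14.875 ✓
  R = 9.991 -> Y = 20.982 ✓
  R = 13.557 -> Y = 28.113 ✓
All samples match this transformation.

(b) 2R + 1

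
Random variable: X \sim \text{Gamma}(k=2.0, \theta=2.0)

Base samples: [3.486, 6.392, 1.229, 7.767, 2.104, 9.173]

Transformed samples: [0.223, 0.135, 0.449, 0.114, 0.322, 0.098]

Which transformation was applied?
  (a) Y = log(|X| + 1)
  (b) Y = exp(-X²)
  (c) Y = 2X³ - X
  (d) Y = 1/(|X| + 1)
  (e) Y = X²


Checking option (d) Y = 1/(|X| + 1):
  X = 3.486 -> Y = 0.223 ✓
  X = 6.392 -> Y = 0.135 ✓
  X = 1.229 -> Y = 0.449 ✓
All samples match this transformation.

(d) 1/(|X| + 1)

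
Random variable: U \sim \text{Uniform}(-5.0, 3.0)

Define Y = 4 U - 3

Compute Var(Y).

For Y = aU + b: Var(Y) = a² * Var(U)
Var(U) = (3 + 5)^2/12 = 5.3333333
Var(Y) = 4² * 5.3333333 = 16 * 5.3333333 = 85.333333

85.333333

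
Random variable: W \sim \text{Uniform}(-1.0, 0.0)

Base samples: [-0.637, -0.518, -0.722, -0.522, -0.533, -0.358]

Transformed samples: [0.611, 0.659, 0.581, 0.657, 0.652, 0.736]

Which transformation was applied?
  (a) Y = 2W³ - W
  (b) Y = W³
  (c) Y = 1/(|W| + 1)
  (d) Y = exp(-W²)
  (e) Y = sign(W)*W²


Checking option (c) Y = 1/(|W| + 1):
  W = -0.637 -> Y = 0.611 ✓
  W = -0.518 -> Y = 0.659 ✓
  W = -0.722 -> Y = 0.581 ✓
All samples match this transformation.

(c) 1/(|W| + 1)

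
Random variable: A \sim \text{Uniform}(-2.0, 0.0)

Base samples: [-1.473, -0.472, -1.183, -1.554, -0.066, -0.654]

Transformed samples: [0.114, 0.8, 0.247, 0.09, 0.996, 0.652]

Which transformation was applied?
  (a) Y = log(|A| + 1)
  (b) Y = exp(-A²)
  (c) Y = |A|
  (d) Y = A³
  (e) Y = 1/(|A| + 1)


Checking option (b) Y = exp(-A²):
  A = -1.473 -> Y = 0.114 ✓
  A = -0.472 -> Y = 0.8 ✓
  A = -1.183 -> Y = 0.247 ✓
All samples match this transformation.

(b) exp(-A²)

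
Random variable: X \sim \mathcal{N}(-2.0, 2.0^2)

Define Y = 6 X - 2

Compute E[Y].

For Y = 6X - 2:
E[Y] = 6 * E[X] - 2
E[X] = -2.0 = -2
E[Y] = 6 * (-2) - 2 = -14

-14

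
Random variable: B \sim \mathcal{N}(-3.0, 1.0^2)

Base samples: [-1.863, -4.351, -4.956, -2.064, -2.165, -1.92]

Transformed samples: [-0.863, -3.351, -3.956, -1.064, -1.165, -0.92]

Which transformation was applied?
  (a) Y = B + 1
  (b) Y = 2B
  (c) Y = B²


Checking option (a) Y = B + 1:
  B = -1.863 -> Y = -0.863 ✓
  B = -4.351 -> Y = -3.351 ✓
  B = -4.956 -> Y = -3.956 ✓
All samples match this transformation.

(a) B + 1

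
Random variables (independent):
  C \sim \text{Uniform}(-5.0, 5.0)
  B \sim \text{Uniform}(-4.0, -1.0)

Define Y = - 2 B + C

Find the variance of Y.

For independent RVs: Var(aX + bY) = a²Var(X) + b²Var(Y)
Var(C) = 8.3333333
Var(B) = 0.75
Var(Y) = 1²*8.3333333 + (-2)²*0.75
= 1*8.3333333 + 4*0.75 = 11.333333

11.333333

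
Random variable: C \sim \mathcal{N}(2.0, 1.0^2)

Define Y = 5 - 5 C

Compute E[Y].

For Y = -5C + 5:
E[Y] = -5 * E[C] + 5
E[C] = 2.0 = 2
E[Y] = -5 * 2 + 5 = -5

-5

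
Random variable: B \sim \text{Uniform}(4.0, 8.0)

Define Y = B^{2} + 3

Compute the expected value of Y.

E[Y] = 1*E[B²] + 3
E[B] = 6
E[B²] = Var(B) + (E[B])² = 1.3333333 + 36 = 37.333333
E[Y] = 1*37.333333 + 3 = 40.333333

40.333333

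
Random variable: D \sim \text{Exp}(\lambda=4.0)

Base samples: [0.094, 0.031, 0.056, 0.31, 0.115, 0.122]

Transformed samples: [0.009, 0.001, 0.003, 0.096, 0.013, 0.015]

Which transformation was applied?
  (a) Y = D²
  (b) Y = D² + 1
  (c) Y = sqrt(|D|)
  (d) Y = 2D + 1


Checking option (a) Y = D²:
  D = 0.094 -> Y = 0.009 ✓
  D = 0.031 -> Y = 0.001 ✓
  D = 0.056 -> Y = 0.003 ✓
All samples match this transformation.

(a) D²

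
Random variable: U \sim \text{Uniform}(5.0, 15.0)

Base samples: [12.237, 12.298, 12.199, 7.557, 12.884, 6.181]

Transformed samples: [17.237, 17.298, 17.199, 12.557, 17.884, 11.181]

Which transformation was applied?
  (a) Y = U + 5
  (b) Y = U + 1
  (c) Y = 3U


Checking option (a) Y = U + 5:
  U = 12.237 -> Y = 17.237 ✓
  U = 12.298 -> Y = 17.298 ✓
  U = 12.199 -> Y = 17.199 ✓
All samples match this transformation.

(a) U + 5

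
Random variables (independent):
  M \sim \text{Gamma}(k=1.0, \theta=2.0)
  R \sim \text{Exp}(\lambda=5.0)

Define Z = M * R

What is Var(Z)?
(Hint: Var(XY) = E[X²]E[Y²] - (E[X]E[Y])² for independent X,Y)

Var(XY) = E[X²]E[Y²] - (E[X]E[Y])²
E[M] = 2, Var(M) = 4
E[R] = 0.2, Var(R) = 0.04
E[M²] = 4 + 2² = 8
E[R²] = 0.04 + 0.2² = 0.08
Var(Z) = 8*0.08 - (2*0.2)²
= 0.64 - 0.16 = 0.48

0.48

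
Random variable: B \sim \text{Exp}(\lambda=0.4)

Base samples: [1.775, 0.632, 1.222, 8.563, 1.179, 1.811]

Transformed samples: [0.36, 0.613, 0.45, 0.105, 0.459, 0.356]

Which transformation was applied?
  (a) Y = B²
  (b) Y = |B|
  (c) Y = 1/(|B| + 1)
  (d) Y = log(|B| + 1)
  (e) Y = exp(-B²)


Checking option (c) Y = 1/(|B| + 1):
  B = 1.775 -> Y = 0.36 ✓
  B = 0.632 -> Y = 0.613 ✓
  B = 1.222 -> Y = 0.45 ✓
All samples match this transformation.

(c) 1/(|B| + 1)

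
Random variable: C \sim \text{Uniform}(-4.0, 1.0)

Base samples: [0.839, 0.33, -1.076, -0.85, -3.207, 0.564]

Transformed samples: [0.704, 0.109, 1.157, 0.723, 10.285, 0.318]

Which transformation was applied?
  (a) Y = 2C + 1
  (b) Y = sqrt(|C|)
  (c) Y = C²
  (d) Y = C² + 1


Checking option (c) Y = C²:
  C = 0.839 -> Y = 0.704 ✓
  C = 0.33 -> Y = 0.109 ✓
  C = -1.076 -> Y = 1.157 ✓
All samples match this transformation.

(c) C²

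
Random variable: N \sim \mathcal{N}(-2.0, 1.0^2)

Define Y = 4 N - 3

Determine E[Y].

For Y = 4N - 3:
E[Y] = 4 * E[N] - 3
E[N] = -2.0 = -2
E[Y] = 4 * (-2) - 3 = -11

-11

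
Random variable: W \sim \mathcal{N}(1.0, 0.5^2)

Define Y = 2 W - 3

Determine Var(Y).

For Y = aW + b: Var(Y) = a² * Var(W)
Var(W) = 0.5^2 = 0.25
Var(Y) = 2² * 0.25 = 4 * 0.25 = 1

1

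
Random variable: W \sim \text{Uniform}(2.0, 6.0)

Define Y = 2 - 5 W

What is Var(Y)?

For Y = aW + b: Var(Y) = a² * Var(W)
Var(W) = (6 - 2)^2/12 = 1.3333333
Var(Y) = (-5)² * 1.3333333 = 25 * 1.3333333 = 33.333333

33.333333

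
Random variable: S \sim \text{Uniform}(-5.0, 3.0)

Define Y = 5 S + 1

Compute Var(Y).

For Y = aS + b: Var(Y) = a² * Var(S)
Var(S) = (3 + 5)^2/12 = 5.3333333
Var(Y) = 5² * 5.3333333 = 25 * 5.3333333 = 133.33333

133.33333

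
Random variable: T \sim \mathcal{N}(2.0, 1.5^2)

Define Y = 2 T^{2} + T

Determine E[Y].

E[Y] = 2*E[T²] + 1*E[T]
E[T] = 2
E[T²] = Var(T) + (E[T])² = 2.25 + 4 = 6.25
E[Y] = 2*6.25 + 1*2 = 14.5

14.5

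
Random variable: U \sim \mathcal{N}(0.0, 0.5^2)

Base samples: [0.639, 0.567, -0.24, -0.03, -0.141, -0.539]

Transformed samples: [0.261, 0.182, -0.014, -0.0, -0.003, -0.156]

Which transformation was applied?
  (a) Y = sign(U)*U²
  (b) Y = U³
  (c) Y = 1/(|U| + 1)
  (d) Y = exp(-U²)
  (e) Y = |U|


Checking option (b) Y = U³:
  U = 0.639 -> Y = 0.261 ✓
  U = 0.567 -> Y = 0.182 ✓
  U = -0.24 -> Y = -0.014 ✓
All samples match this transformation.

(b) U³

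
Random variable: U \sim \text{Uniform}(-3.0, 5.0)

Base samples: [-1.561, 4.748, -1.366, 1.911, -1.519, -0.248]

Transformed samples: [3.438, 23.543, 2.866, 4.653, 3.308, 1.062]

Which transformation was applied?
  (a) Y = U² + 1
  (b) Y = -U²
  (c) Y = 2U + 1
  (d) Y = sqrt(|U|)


Checking option (a) Y = U² + 1:
  U = -1.561 -> Y = 3.438 ✓
  U = 4.748 -> Y = 23.543 ✓
  U = -1.366 -> Y = 2.866 ✓
All samples match this transformation.

(a) U² + 1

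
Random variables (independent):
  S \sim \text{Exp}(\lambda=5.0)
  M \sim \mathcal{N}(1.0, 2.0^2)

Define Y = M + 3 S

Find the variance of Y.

For independent RVs: Var(aX + bY) = a²Var(X) + b²Var(Y)
Var(S) = 0.04
Var(M) = 4
Var(Y) = 3²*0.04 + 1²*4
= 9*0.04 + 1*4 = 4.36

4.36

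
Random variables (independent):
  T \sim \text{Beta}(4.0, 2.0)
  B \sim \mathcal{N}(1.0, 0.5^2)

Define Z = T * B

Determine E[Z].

For independent RVs: E[XY] = E[X]*E[Y]
E[T] = 0.66666667
E[B] = 1
E[Z] = 0.66666667 * 1 = 0.66666667

0.66666667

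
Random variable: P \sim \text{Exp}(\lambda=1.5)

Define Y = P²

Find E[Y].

E[P²] = Var(P) + (E[P])² = 0.44444444 + 0.44444444 = 0.88888889

0.88888889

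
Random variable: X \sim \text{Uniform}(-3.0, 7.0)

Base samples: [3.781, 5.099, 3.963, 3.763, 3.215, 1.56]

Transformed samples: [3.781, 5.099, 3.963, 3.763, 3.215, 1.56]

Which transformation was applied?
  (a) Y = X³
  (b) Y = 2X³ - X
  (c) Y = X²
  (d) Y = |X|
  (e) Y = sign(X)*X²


Checking option (d) Y = |X|:
  X = 3.781 -> Y = 3.781 ✓
  X = 5.099 -> Y = 5.099 ✓
  X = 3.963 -> Y = 3.963 ✓
All samples match this transformation.

(d) |X|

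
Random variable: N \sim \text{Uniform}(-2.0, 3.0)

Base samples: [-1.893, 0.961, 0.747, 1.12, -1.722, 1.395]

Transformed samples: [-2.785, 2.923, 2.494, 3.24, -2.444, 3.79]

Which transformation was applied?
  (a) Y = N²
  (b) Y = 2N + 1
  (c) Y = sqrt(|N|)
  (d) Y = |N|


Checking option (b) Y = 2N + 1:
  N = -1.893 -> Y = -2.785 ✓
  N = 0.961 -> Y = 2.923 ✓
  N = 0.747 -> Y = 2.494 ✓
All samples match this transformation.

(b) 2N + 1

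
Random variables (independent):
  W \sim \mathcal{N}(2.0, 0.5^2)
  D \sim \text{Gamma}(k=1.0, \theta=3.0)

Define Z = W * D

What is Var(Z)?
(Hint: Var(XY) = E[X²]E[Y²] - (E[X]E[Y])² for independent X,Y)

Var(XY) = E[X²]E[Y²] - (E[X]E[Y])²
E[W] = 2, Var(W) = 0.25
E[D] = 3, Var(D) = 9
E[W²] = 0.25 + 2² = 4.25
E[D²] = 9 + 3² = 18
Var(Z) = 4.25*18 - (2*3)²
= 76.5 - 36 = 40.5

40.5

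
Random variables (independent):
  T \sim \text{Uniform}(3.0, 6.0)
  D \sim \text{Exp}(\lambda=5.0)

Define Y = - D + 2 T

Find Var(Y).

For independent RVs: Var(aX + bY) = a²Var(X) + b²Var(Y)
Var(T) = 0.75
Var(D) = 0.04
Var(Y) = 2²*0.75 + (-1)²*0.04
= 4*0.75 + 1*0.04 = 3.04

3.04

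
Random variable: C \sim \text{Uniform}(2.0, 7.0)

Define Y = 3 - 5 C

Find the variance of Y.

For Y = aC + b: Var(Y) = a² * Var(C)
Var(C) = (7 - 2)^2/12 = 2.0833333
Var(Y) = (-5)² * 2.0833333 = 25 * 2.0833333 = 52.083333

52.083333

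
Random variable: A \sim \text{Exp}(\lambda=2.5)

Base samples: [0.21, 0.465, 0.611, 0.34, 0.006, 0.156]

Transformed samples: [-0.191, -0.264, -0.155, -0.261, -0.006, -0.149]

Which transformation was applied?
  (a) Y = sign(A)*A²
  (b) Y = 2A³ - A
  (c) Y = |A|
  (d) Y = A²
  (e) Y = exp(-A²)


Checking option (b) Y = 2A³ - A:
  A = 0.21 -> Y = -0.191 ✓
  A = 0.465 -> Y = -0.264 ✓
  A = 0.611 -> Y = -0.155 ✓
All samples match this transformation.

(b) 2A³ - A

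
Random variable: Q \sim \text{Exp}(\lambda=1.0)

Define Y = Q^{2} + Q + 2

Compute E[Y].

E[Y] = 1*E[Q²] + 1*E[Q] + 2
E[Q] = 1
E[Q²] = Var(Q) + (E[Q])² = 1 + 1 = 2
E[Y] = 1*2 + 1*1 + 2 = 5

5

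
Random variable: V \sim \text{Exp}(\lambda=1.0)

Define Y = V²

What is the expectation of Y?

E[V²] = Var(V) + (E[V])² = 1 + 1 = 2

2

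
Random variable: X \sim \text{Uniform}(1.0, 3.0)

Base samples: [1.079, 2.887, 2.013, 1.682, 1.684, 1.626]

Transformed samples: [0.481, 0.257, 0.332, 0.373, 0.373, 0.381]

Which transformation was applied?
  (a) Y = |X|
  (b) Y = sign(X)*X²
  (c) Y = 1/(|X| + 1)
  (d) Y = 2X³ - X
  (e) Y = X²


Checking option (c) Y = 1/(|X| + 1):
  X = 1.079 -> Y = 0.481 ✓
  X = 2.887 -> Y = 0.257 ✓
  X = 2.013 -> Y = 0.332 ✓
All samples match this transformation.

(c) 1/(|X| + 1)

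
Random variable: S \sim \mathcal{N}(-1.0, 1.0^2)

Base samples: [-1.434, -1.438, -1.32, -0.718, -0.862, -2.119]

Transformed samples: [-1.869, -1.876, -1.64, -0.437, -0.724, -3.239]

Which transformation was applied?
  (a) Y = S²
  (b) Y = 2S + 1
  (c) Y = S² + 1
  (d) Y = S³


Checking option (b) Y = 2S + 1:
  S = -1.434 -> Y = -1.869 ✓
  S = -1.438 -> Y = -1.876 ✓
  S = -1.32 -> Y = -1.64 ✓
All samples match this transformation.

(b) 2S + 1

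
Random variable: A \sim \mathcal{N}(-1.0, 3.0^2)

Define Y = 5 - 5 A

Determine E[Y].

For Y = -5A + 5:
E[Y] = -5 * E[A] + 5
E[A] = -1.0 = -1
E[Y] = -5 * (-1) + 5 = 10

10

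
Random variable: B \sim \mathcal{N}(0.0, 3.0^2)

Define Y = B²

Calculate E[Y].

Using E[X²] = Var(X) + (E[X])²:
E[B] = 0
Var(B) = 3.0^2 = 9
E[B²] = 9 + 0² = 9 + 0 = 9

9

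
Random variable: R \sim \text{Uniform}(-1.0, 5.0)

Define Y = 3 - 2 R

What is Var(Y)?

For Y = aR + b: Var(Y) = a² * Var(R)
Var(R) = (5 + 1)^2/12 = 3
Var(Y) = (-2)² * 3 = 4 * 3 = 12

12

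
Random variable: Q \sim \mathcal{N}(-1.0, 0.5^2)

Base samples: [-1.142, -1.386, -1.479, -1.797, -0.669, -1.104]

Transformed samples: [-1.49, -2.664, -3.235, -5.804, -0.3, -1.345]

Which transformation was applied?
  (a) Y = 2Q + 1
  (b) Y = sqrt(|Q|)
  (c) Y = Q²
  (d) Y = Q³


Checking option (d) Y = Q³:
  Q = -1.142 -> Y = -1.49 ✓
  Q = -1.386 -> Y = -2.664 ✓
  Q = -1.479 -> Y = -3.235 ✓
All samples match this transformation.

(d) Q³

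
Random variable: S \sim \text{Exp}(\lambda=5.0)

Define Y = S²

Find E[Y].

E[S²] = Var(S) + (E[S])² = 0.04 + 0.04 = 0.08

0.08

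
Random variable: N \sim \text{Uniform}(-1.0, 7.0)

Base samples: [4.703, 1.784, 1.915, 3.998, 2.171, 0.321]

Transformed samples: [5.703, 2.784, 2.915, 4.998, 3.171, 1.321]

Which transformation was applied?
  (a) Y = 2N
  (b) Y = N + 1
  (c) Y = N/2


Checking option (b) Y = N + 1:
  N = 4.703 -> Y = 5.703 ✓
  N = 1.784 -> Y = 2.784 ✓
  N = 1.915 -> Y = 2.915 ✓
All samples match this transformation.

(b) N + 1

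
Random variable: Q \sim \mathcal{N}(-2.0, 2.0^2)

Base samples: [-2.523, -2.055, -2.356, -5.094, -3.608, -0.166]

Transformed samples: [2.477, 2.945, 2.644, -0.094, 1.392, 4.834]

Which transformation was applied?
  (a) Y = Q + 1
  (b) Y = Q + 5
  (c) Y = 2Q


Checking option (b) Y = Q + 5:
  Q = -2.523 -> Y = 2.477 ✓
  Q = -2.055 -> Y = 2.945 ✓
  Q = -2.356 -> Y = 2.644 ✓
All samples match this transformation.

(b) Q + 5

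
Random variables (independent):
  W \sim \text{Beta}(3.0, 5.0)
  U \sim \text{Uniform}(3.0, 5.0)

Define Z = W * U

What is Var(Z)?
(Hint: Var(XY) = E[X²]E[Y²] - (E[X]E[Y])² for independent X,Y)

Var(XY) = E[X²]E[Y²] - (E[X]E[Y])²
E[W] = 0.375, Var(W) = 0.026041667
E[U] = 4, Var(U) = 0.33333333
E[W²] = 0.026041667 + 0.375² = 0.16666667
E[U²] = 0.33333333 + 4² = 16.333333
Var(Z) = 0.16666667*16.333333 - (0.375*4)²
= 2.7222222 - 2.25 = 0.47222222

0.47222222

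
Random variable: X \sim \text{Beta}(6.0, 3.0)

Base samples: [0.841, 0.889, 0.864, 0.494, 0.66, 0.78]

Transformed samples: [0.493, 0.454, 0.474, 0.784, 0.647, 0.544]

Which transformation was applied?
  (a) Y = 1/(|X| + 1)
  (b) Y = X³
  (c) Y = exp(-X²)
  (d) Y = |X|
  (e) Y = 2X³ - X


Checking option (c) Y = exp(-X²):
  X = 0.841 -> Y = 0.493 ✓
  X = 0.889 -> Y = 0.454 ✓
  X = 0.864 -> Y = 0.474 ✓
All samples match this transformation.

(c) exp(-X²)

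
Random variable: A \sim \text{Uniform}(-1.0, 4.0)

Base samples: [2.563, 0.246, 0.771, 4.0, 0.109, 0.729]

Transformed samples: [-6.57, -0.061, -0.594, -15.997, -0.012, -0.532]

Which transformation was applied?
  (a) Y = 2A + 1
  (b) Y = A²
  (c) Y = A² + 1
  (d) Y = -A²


Checking option (d) Y = -A²:
  A = 2.563 -> Y = -6.57 ✓
  A = 0.246 -> Y = -0.061 ✓
  A = 0.771 -> Y = -0.594 ✓
All samples match this transformation.

(d) -A²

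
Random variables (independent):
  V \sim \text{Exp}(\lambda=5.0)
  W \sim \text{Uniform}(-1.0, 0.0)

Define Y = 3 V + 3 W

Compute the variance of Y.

For independent RVs: Var(aX + bY) = a²Var(X) + b²Var(Y)
Var(V) = 0.04
Var(W) = 0.083333333
Var(Y) = 3²*0.04 + 3²*0.083333333
= 9*0.04 + 9*0.083333333 = 1.11

1.11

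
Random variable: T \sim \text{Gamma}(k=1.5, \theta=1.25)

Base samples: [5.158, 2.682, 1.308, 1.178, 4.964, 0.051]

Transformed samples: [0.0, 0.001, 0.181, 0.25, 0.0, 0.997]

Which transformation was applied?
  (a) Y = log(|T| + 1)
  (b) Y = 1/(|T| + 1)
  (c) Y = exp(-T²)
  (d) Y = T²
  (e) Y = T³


Checking option (c) Y = exp(-T²):
  T = 5.158 -> Y = 0.0 ✓
  T = 2.682 -> Y = 0.001 ✓
  T = 1.308 -> Y = 0.181 ✓
All samples match this transformation.

(c) exp(-T²)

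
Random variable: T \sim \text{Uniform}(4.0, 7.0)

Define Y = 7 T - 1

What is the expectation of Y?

For Y = 7T - 1:
E[Y] = 7 * E[T] - 1
E[T] = (4 + 7)/2 = 5.5
E[Y] = 7 * 5.5 - 1 = 37.5

37.5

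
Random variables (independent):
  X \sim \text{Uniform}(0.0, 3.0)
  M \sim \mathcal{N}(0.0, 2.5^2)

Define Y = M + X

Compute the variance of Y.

For independent RVs: Var(aX + bY) = a²Var(X) + b²Var(Y)
Var(X) = 0.75
Var(M) = 6.25
Var(Y) = 1²*0.75 + 1²*6.25
= 1*0.75 + 1*6.25 = 7

7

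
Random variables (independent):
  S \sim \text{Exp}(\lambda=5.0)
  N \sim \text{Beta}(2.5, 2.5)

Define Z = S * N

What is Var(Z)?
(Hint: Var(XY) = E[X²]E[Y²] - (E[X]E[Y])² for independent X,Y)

Var(XY) = E[X²]E[Y²] - (E[X]E[Y])²
E[S] = 0.2, Var(S) = 0.04
E[N] = 0.5, Var(N) = 0.041666667
E[S²] = 0.04 + 0.2² = 0.08
E[N²] = 0.041666667 + 0.5² = 0.29166667
Var(Z) = 0.08*0.29166667 - (0.2*0.5)²
= 0.023333333 - 0.01 = 0.013333333

0.013333333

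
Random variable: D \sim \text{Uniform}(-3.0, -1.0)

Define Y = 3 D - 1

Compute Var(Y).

For Y = aD + b: Var(Y) = a² * Var(D)
Var(D) = (-1 + 3)^2/12 = 0.33333333
Var(Y) = 3² * 0.33333333 = 9 * 0.33333333 = 3

3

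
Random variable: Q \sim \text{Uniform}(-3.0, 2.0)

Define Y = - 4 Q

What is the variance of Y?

For Y = aQ + b: Var(Y) = a² * Var(Q)
Var(Q) = (2 + 3)^2/12 = 2.0833333
Var(Y) = (-4)² * 2.0833333 = 16 * 2.0833333 = 33.333333

33.333333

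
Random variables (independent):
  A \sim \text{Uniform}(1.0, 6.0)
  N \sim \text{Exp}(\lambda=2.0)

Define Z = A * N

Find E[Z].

For independent RVs: E[XY] = E[X]*E[Y]
E[A] = 3.5
E[N] = 0.5
E[Z] = 3.5 * 0.5 = 1.75

1.75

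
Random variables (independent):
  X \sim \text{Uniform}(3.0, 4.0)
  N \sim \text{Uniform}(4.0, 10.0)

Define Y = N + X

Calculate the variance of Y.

For independent RVs: Var(aX + bY) = a²Var(X) + b²Var(Y)
Var(X) = 0.083333333
Var(N) = 3
Var(Y) = 1²*0.083333333 + 1²*3
= 1*0.083333333 + 1*3 = 3.0833333

3.0833333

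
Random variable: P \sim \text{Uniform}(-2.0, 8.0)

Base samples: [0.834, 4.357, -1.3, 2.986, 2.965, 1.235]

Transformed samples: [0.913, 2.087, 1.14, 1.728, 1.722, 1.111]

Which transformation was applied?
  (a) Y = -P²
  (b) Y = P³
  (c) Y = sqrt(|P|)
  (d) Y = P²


Checking option (c) Y = sqrt(|P|):
  P = 0.834 -> Y = 0.913 ✓
  P = 4.357 -> Y = 2.087 ✓
  P = -1.3 -> Y = 1.14 ✓
All samples match this transformation.

(c) sqrt(|P|)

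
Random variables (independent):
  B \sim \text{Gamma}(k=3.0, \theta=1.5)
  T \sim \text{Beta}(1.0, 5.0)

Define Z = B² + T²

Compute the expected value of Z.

E[Z] = E[B²] + E[T²]
E[B²] = Var(B) + E[B]² = 6.75 + 20.25 = 27
E[T²] = Var(T) + E[T]² = 0.01984127 + 0.027777778 = 0.047619048
E[Z] = 27 + 0.047619048 = 27.047619

27.047619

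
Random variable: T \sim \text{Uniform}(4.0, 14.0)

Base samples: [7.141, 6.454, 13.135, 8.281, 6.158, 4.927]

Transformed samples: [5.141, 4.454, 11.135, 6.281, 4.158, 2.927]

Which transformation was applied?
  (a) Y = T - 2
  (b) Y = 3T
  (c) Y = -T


Checking option (a) Y = T - 2:
  T = 7.141 -> Y = 5.141 ✓
  T = 6.454 -> Y = 4.454 ✓
  T = 13.135 -> Y = 11.135 ✓
All samples match this transformation.

(a) T - 2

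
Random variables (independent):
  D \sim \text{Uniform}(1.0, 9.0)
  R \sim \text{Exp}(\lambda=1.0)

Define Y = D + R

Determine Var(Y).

For independent RVs: Var(aX + bY) = a²Var(X) + b²Var(Y)
Var(D) = 5.3333333
Var(R) = 1
Var(Y) = 1²*5.3333333 + 1²*1
= 1*5.3333333 + 1*1 = 6.3333333

6.3333333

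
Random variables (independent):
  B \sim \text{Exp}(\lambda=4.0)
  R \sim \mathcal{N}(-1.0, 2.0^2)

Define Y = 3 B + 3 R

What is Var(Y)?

For independent RVs: Var(aX + bY) = a²Var(X) + b²Var(Y)
Var(B) = 0.0625
Var(R) = 4
Var(Y) = 3²*0.0625 + 3²*4
= 9*0.0625 + 9*4 = 36.5625

36.5625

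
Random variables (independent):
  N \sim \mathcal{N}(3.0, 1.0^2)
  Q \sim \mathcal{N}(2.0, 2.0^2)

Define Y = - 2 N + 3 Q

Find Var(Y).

For independent RVs: Var(aX + bY) = a²Var(X) + b²Var(Y)
Var(N) = 1
Var(Q) = 4
Var(Y) = (-2)²*1 + 3²*4
= 4*1 + 9*4 = 40

40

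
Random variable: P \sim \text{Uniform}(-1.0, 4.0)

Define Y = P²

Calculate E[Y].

Using E[X²] = Var(X) + (E[X])²:
E[P] = 1.5
Var(P) = (4 + 1)^2/12 = 2.0833333
E[P²] = 2.0833333 + 1.5² = 2.0833333 + 2.25 = 4.3333333

4.3333333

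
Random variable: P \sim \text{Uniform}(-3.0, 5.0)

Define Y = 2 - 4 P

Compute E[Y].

For Y = -4P + 2:
E[Y] = -4 * E[P] + 2
E[P] = (-3 + 5)/2 = 1
E[Y] = -4 * 1 + 2 = -2

-2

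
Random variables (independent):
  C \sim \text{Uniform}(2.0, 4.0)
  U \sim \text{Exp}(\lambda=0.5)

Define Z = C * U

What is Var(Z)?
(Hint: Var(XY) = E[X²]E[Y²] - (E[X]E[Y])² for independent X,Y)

Var(XY) = E[X²]E[Y²] - (E[X]E[Y])²
E[C] = 3, Var(C) = 0.33333333
E[U] = 2, Var(U) = 4
E[C²] = 0.33333333 + 3² = 9.3333333
E[U²] = 4 + 2² = 8
Var(Z) = 9.3333333*8 - (3*2)²
= 74.666667 - 36 = 38.666667

38.666667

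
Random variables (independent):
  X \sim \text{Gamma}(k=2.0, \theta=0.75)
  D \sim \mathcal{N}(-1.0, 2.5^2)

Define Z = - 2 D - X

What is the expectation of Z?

E[Z] = -1*E[X] - 2*E[D]
E[X] = 1.5
E[D] = -1
E[Z] = -1*1.5 - 2*(-1) = 0.5

0.5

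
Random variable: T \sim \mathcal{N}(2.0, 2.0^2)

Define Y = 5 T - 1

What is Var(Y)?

For Y = aT + b: Var(Y) = a² * Var(T)
Var(T) = 2.0^2 = 4
Var(Y) = 5² * 4 = 25 * 4 = 100

100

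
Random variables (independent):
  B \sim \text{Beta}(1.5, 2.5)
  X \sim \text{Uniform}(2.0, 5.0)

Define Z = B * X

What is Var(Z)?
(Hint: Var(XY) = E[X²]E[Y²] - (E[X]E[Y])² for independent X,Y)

Var(XY) = E[X²]E[Y²] - (E[X]E[Y])²
E[B] = 0.375, Var(B) = 0.046875
E[X] = 3.5, Var(X) = 0.75
E[B²] = 0.046875 + 0.375² = 0.1875
E[X²] = 0.75 + 3.5² = 13
Var(Z) = 0.1875*13 - (0.375*3.5)²
= 2.4375 - 1.7226562 = 0.71484375

0.71484375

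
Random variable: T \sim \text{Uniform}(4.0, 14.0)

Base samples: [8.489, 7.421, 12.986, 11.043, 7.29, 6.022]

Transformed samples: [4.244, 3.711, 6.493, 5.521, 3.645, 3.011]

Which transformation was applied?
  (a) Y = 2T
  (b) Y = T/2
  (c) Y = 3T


Checking option (b) Y = T/2:
  T = 8.489 -> Y = 4.244 ✓
  T = 7.421 -> Y = 3.711 ✓
  T = 12.986 -> Y = 6.493 ✓
All samples match this transformation.

(b) T/2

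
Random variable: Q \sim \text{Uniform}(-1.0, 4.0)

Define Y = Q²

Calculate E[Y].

Using E[X²] = Var(X) + (E[X])²:
E[Q] = 1.5
Var(Q) = (4 + 1)^2/12 = 2.0833333
E[Q²] = 2.0833333 + 1.5² = 2.0833333 + 2.25 = 4.3333333

4.3333333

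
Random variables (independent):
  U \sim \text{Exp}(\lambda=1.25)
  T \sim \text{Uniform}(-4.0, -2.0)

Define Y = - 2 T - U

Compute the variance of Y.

For independent RVs: Var(aX + bY) = a²Var(X) + b²Var(Y)
Var(U) = 0.64
Var(T) = 0.33333333
Var(Y) = (-1)²*0.64 + (-2)²*0.33333333
= 1*0.64 + 4*0.33333333 = 1.9733333

1.9733333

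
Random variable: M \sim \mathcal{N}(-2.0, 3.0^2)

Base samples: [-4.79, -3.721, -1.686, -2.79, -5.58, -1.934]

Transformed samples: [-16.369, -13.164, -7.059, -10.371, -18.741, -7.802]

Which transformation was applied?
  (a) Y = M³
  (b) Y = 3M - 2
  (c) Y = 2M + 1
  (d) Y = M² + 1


Checking option (b) Y = 3M - 2:
  M = -4.79 -> Y = -16.369 ✓
  M = -3.721 -> Y = -13.164 ✓
  M = -1.686 -> Y = -7.059 ✓
All samples match this transformation.

(b) 3M - 2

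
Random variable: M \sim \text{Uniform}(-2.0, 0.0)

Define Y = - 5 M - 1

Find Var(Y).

For Y = aM + b: Var(Y) = a² * Var(M)
Var(M) = (0 + 2)^2/12 = 0.33333333
Var(Y) = (-5)² * 0.33333333 = 25 * 0.33333333 = 8.3333333

8.3333333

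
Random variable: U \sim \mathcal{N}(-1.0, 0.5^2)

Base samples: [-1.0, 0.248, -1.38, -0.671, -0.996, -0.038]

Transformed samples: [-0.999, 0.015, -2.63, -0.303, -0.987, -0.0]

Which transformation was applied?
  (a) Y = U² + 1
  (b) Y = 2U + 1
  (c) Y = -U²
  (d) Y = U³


Checking option (d) Y = U³:
  U = -1.0 -> Y = -0.999 ✓
  U = 0.248 -> Y = 0.015 ✓
  U = -1.38 -> Y = -2.63 ✓
All samples match this transformation.

(d) U³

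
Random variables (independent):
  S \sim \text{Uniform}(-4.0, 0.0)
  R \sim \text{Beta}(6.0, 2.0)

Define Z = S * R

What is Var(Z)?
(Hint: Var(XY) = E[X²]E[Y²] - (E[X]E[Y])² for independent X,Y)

Var(XY) = E[X²]E[Y²] - (E[X]E[Y])²
E[S] = -2, Var(S) = 1.3333333
E[R] = 0.75, Var(R) = 0.020833333
E[S²] = 1.3333333 + (-2)² = 5.3333333
E[R²] = 0.020833333 + 0.75² = 0.58333333
Var(Z) = 5.3333333*0.58333333 - (-2*0.75)²
= 3.1111111 - 2.25 = 0.86111111

0.86111111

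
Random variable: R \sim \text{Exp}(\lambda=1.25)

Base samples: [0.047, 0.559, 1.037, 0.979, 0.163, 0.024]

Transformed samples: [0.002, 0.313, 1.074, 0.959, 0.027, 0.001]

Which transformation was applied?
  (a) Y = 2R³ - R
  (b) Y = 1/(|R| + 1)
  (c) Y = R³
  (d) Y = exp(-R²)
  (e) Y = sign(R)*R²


Checking option (e) Y = sign(R)*R²:
  R = 0.047 -> Y = 0.002 ✓
  R = 0.559 -> Y = 0.313 ✓
  R = 1.037 -> Y = 1.074 ✓
All samples match this transformation.

(e) sign(R)*R²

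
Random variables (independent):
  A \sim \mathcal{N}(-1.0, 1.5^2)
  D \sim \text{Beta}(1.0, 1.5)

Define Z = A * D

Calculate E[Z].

For independent RVs: E[XY] = E[X]*E[Y]
E[A] = -1
E[D] = 0.4
E[Z] = -1 * 0.4 = -0.4

-0.4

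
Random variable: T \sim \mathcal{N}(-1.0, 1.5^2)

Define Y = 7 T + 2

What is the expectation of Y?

For Y = 7T + 2:
E[Y] = 7 * E[T] + 2
E[T] = -1.0 = -1
E[Y] = 7 * (-1) + 2 = -5

-5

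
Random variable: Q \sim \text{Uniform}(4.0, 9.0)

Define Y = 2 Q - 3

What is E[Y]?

For Y = 2Q - 3:
E[Y] = 2 * E[Q] - 3
E[Q] = (4 + 9)/2 = 6.5
E[Y] = 2 * 6.5 - 3 = 10

10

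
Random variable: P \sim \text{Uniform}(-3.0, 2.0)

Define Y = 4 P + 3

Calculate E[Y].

For Y = 4P + 3:
E[Y] = 4 * E[P] + 3
E[P] = (-3 + 2)/2 = -0.5
E[Y] = 4 * (-0.5) + 3 = 1

1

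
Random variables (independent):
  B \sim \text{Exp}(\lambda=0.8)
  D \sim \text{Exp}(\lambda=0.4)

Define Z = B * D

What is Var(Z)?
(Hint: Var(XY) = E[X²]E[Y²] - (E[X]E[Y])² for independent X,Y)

Var(XY) = E[X²]E[Y²] - (E[X]E[Y])²
E[B] = 1.25, Var(B) = 1.5625
E[D] = 2.5, Var(D) = 6.25
E[B²] = 1.5625 + 1.25² = 3.125
E[D²] = 6.25 + 2.5² = 12.5
Var(Z) = 3.125*12.5 - (1.25*2.5)²
= 39.0625 - 9.765625 = 29.296875

29.296875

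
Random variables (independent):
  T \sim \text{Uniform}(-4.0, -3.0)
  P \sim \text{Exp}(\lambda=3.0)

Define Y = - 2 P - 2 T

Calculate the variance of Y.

For independent RVs: Var(aX + bY) = a²Var(X) + b²Var(Y)
Var(T) = 0.083333333
Var(P) = 0.11111111
Var(Y) = (-2)²*0.083333333 + (-2)²*0.11111111
= 4*0.083333333 + 4*0.11111111 = 0.77777778

0.77777778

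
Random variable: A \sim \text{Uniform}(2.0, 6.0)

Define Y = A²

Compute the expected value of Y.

Using E[X²] = Var(X) + (E[X])²:
E[A] = 4
Var(A) = (6 - 2)^2/12 = 1.3333333
E[A²] = 1.3333333 + 4² = 1.3333333 + 16 = 17.333333

17.333333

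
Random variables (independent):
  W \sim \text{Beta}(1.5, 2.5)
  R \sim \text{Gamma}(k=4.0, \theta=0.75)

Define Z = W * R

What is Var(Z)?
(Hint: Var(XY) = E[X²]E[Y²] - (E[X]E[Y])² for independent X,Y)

Var(XY) = E[X²]E[Y²] - (E[X]E[Y])²
E[W] = 0.375, Var(W) = 0.046875
E[R] = 3, Var(R) = 2.25
E[W²] = 0.046875 + 0.375² = 0.1875
E[R²] = 2.25 + 3² = 11.25
Var(Z) = 0.1875*11.25 - (0.375*3)²
= 2.109375 - 1.265625 = 0.84375

0.84375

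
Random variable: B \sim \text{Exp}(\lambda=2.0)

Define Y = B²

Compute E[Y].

Using E[X²] = Var(X) + (E[X])²:
E[B] = 0.5
Var(B) = 1/2.0^2 = 0.25
E[B²] = 0.25 + 0.5² = 0.25 + 0.25 = 0.5

0.5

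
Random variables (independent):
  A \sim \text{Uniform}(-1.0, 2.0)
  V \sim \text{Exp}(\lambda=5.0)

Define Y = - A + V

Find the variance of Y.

For independent RVs: Var(aX + bY) = a²Var(X) + b²Var(Y)
Var(A) = 0.75
Var(V) = 0.04
Var(Y) = (-1)²*0.75 + 1²*0.04
= 1*0.75 + 1*0.04 = 0.79

0.79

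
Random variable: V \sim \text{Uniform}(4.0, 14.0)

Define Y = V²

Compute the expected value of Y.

Using E[X²] = Var(X) + (E[X])²:
E[V] = 9
Var(V) = (14 - 4)^2/12 = 8.3333333
E[V²] = 8.3333333 + 9² = 8.3333333 + 81 = 89.333333

89.333333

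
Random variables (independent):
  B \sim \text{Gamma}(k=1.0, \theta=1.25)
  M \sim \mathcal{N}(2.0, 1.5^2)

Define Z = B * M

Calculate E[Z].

For independent RVs: E[XY] = E[X]*E[Y]
E[B] = 1.25
E[M] = 2
E[Z] = 1.25 * 2 = 2.5

2.5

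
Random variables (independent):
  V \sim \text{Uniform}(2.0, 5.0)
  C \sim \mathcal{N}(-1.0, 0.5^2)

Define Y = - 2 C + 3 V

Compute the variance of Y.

For independent RVs: Var(aX + bY) = a²Var(X) + b²Var(Y)
Var(V) = 0.75
Var(C) = 0.25
Var(Y) = 3²*0.75 + (-2)²*0.25
= 9*0.75 + 4*0.25 = 7.75

7.75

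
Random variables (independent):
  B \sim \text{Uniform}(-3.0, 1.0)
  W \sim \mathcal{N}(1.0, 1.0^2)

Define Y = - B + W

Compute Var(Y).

For independent RVs: Var(aX + bY) = a²Var(X) + b²Var(Y)
Var(B) = 1.3333333
Var(W) = 1
Var(Y) = (-1)²*1.3333333 + 1²*1
= 1*1.3333333 + 1*1 = 2.3333333

2.3333333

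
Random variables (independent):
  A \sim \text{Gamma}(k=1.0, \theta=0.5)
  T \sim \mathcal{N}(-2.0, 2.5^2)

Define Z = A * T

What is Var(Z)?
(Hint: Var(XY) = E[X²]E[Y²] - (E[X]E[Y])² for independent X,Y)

Var(XY) = E[X²]E[Y²] - (E[X]E[Y])²
E[A] = 0.5, Var(A) = 0.25
E[T] = -2, Var(T) = 6.25
E[A²] = 0.25 + 0.5² = 0.5
E[T²] = 6.25 + (-2)² = 10.25
Var(Z) = 0.5*10.25 - (0.5*(-2))²
= 5.125 - 1 = 4.125

4.125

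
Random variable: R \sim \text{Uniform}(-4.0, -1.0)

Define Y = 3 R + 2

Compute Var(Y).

For Y = aR + b: Var(Y) = a² * Var(R)
Var(R) = (-1 + 4)^2/12 = 0.75
Var(Y) = 3² * 0.75 = 9 * 0.75 = 6.75

6.75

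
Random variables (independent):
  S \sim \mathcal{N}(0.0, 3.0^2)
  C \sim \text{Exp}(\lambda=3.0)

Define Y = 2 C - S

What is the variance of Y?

For independent RVs: Var(aX + bY) = a²Var(X) + b²Var(Y)
Var(S) = 9
Var(C) = 0.11111111
Var(Y) = (-1)²*9 + 2²*0.11111111
= 1*9 + 4*0.11111111 = 9.4444444

9.4444444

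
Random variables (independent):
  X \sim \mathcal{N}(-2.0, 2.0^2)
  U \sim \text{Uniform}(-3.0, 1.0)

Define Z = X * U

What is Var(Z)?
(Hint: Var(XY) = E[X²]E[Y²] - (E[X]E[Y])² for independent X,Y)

Var(XY) = E[X²]E[Y²] - (E[X]E[Y])²
E[X] = -2, Var(X) = 4
E[U] = -1, Var(U) = 1.3333333
E[X²] = 4 + (-2)² = 8
E[U²] = 1.3333333 + (-1)² = 2.3333333
Var(Z) = 8*2.3333333 - (-2*(-1))²
= 18.666667 - 4 = 14.666667

14.666667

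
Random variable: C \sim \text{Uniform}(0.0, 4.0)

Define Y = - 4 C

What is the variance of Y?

For Y = aC + b: Var(Y) = a² * Var(C)
Var(C) = (4 - 0)^2/12 = 1.3333333
Var(Y) = (-4)² * 1.3333333 = 16 * 1.3333333 = 21.333333

21.333333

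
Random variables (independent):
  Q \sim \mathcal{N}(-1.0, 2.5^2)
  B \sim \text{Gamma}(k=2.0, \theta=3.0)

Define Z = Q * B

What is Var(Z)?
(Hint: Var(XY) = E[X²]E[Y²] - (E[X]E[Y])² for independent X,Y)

Var(XY) = E[X²]E[Y²] - (E[X]E[Y])²
E[Q] = -1, Var(Q) = 6.25
E[B] = 6, Var(B) = 18
E[Q²] = 6.25 + (-1)² = 7.25
E[B²] = 18 + 6² = 54
Var(Z) = 7.25*54 - (-1*6)²
= 391.5 - 36 = 355.5

355.5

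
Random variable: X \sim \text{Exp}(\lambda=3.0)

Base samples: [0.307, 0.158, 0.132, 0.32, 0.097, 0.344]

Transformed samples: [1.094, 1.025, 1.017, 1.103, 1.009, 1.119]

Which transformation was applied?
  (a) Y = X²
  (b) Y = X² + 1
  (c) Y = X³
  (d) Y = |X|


Checking option (b) Y = X² + 1:
  X = 0.307 -> Y = 1.094 ✓
  X = 0.158 -> Y = 1.025 ✓
  X = 0.132 -> Y = 1.017 ✓
All samples match this transformation.

(b) X² + 1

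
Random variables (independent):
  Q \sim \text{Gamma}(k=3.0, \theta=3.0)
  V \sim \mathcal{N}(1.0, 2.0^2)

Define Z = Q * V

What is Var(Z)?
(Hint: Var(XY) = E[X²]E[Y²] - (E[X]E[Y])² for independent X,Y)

Var(XY) = E[X²]E[Y²] - (E[X]E[Y])²
E[Q] = 9, Var(Q) = 27
E[V] = 1, Var(V) = 4
E[Q²] = 27 + 9² = 108
E[V²] = 4 + 1² = 5
Var(Z) = 108*5 - (9*1)²
= 540 - 81 = 459

459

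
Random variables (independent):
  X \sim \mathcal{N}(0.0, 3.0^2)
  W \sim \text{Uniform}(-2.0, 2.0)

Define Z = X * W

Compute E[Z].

For independent RVs: E[XY] = E[X]*E[Y]
E[X] = 0
E[W] = 0
E[Z] = 0 * 0 = 0

0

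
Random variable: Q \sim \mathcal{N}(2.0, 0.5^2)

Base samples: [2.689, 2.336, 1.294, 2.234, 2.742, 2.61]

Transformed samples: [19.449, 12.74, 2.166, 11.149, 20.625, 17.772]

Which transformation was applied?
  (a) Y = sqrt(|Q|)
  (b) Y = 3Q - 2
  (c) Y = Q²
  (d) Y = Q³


Checking option (d) Y = Q³:
  Q = 2.689 -> Y = 19.449 ✓
  Q = 2.336 -> Y = 12.74 ✓
  Q = 1.294 -> Y = 2.166 ✓
All samples match this transformation.

(d) Q³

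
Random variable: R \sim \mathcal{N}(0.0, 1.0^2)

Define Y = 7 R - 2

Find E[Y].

For Y = 7R - 2:
E[Y] = 7 * E[R] - 2
E[R] = 0.0 = 0
E[Y] = 7 * 0 - 2 = -2

-2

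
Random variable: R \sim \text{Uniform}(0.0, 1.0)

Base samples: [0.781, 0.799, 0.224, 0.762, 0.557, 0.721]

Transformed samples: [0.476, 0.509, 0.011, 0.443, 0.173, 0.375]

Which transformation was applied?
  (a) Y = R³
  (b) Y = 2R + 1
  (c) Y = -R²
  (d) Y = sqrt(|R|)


Checking option (a) Y = R³:
  R = 0.781 -> Y = 0.476 ✓
  R = 0.799 -> Y = 0.509 ✓
  R = 0.224 -> Y = 0.011 ✓
All samples match this transformation.

(a) R³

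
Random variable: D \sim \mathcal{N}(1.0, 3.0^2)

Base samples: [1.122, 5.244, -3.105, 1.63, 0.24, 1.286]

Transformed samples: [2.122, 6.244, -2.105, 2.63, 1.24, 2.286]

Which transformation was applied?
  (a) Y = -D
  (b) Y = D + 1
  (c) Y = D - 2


Checking option (b) Y = D + 1:
  D = 1.122 -> Y = 2.122 ✓
  D = 5.244 -> Y = 6.244 ✓
  D = -3.105 -> Y = -2.105 ✓
All samples match this transformation.

(b) D + 1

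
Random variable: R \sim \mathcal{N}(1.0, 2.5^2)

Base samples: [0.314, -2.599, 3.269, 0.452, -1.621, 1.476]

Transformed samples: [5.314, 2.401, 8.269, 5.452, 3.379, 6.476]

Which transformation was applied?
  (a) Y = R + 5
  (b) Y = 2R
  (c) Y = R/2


Checking option (a) Y = R + 5:
  R = 0.314 -> Y = 5.314 ✓
  R = -2.599 -> Y = 2.401 ✓
  R = 3.269 -> Y = 8.269 ✓
All samples match this transformation.

(a) R + 5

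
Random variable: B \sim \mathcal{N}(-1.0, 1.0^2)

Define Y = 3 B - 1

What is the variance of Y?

For Y = aB + b: Var(Y) = a² * Var(B)
Var(B) = 1.0^2 = 1
Var(Y) = 3² * 1 = 9 * 1 = 9

9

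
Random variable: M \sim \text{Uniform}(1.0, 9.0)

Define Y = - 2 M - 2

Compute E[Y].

For Y = -2M - 2:
E[Y] = -2 * E[M] - 2
E[M] = (1 + 9)/2 = 5
E[Y] = -2 * 5 - 2 = -12

-12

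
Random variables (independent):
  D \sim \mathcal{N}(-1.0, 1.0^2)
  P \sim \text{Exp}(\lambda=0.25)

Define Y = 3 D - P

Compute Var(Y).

For independent RVs: Var(aX + bY) = a²Var(X) + b²Var(Y)
Var(D) = 1
Var(P) = 16
Var(Y) = 3²*1 + (-1)²*16
= 9*1 + 1*16 = 25

25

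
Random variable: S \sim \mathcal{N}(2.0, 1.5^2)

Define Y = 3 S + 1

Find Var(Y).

For Y = aS + b: Var(Y) = a² * Var(S)
Var(S) = 1.5^2 = 2.25
Var(Y) = 3² * 2.25 = 9 * 2.25 = 20.25

20.25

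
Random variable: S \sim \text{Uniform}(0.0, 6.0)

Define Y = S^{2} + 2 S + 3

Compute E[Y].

E[Y] = 1*E[S²] + 2*E[S] + 3
E[S] = 3
E[S²] = Var(S) + (E[S])² = 3 + 9 = 12
E[Y] = 1*12 + 2*3 + 3 = 21

21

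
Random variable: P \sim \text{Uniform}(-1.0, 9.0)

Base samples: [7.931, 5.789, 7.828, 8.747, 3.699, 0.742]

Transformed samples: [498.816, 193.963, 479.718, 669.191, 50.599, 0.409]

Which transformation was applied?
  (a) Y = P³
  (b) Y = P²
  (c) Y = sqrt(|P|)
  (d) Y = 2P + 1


Checking option (a) Y = P³:
  P = 7.931 -> Y = 498.816 ✓
  P = 5.789 -> Y = 193.963 ✓
  P = 7.828 -> Y = 479.718 ✓
All samples match this transformation.

(a) P³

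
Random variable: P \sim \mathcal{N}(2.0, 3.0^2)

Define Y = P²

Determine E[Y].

Using E[X²] = Var(X) + (E[X])²:
E[P] = 2
Var(P) = 3.0^2 = 9
E[P²] = 9 + 2² = 9 + 4 = 13

13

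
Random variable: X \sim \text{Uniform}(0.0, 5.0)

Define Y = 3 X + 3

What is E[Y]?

For Y = 3X + 3:
E[Y] = 3 * E[X] + 3
E[X] = (0 + 5)/2 = 2.5
E[Y] = 3 * 2.5 + 3 = 10.5

10.5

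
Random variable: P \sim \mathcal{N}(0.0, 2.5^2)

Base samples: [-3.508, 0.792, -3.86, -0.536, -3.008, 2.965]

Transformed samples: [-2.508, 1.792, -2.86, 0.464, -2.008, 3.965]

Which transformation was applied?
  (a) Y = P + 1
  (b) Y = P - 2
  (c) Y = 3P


Checking option (a) Y = P + 1:
  P = -3.508 -> Y = -2.508 ✓
  P = 0.792 -> Y = 1.792 ✓
  P = -3.86 -> Y = -2.86 ✓
All samples match this transformation.

(a) P + 1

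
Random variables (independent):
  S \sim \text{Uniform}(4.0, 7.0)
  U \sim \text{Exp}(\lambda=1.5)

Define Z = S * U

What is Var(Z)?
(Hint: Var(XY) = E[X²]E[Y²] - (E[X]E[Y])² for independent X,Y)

Var(XY) = E[X²]E[Y²] - (E[X]E[Y])²
E[S] = 5.5, Var(S) = 0.75
E[U] = 0.66666667, Var(U) = 0.44444444
E[S²] = 0.75 + 5.5² = 31
E[U²] = 0.44444444 + 0.66666667² = 0.88888889
Var(Z) = 31*0.88888889 - (5.5*0.66666667)²
= 27.555556 - 13.444444 = 14.111111

14.111111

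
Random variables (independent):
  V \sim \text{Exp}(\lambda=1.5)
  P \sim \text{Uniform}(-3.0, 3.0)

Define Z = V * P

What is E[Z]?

For independent RVs: E[XY] = E[X]*E[Y]
E[V] = 0.66666667
E[P] = 0
E[Z] = 0.66666667 * 0 = 0

0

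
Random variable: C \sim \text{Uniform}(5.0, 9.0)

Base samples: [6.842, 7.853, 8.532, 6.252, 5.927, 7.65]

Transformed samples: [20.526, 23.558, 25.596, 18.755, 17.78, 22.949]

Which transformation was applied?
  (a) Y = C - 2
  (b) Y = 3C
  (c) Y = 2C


Checking option (b) Y = 3C:
  C = 6.842 -> Y = 20.526 ✓
  C = 7.853 -> Y = 23.558 ✓
  C = 8.532 -> Y = 25.596 ✓
All samples match this transformation.

(b) 3C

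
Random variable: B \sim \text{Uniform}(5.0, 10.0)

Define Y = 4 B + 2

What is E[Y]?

For Y = 4B + 2:
E[Y] = 4 * E[B] + 2
E[B] = (5 + 10)/2 = 7.5
E[Y] = 4 * 7.5 + 2 = 32

32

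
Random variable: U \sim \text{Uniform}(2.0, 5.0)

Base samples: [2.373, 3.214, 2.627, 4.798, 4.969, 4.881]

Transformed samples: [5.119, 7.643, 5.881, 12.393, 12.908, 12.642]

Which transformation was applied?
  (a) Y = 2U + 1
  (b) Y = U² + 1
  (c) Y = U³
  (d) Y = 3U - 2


Checking option (d) Y = 3U - 2:
  U = 2.373 -> Y = 5.119 ✓
  U = 3.214 -> Y = 7.643 ✓
  U = 2.627 -> Y = 5.881 ✓
All samples match this transformation.

(d) 3U - 2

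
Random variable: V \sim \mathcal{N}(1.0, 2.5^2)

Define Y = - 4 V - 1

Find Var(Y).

For Y = aV + b: Var(Y) = a² * Var(V)
Var(V) = 2.5^2 = 6.25
Var(Y) = (-4)² * 6.25 = 16 * 6.25 = 100

100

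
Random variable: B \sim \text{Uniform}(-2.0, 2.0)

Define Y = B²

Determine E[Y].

Using E[X²] = Var(X) + (E[X])²:
E[B] = 0
Var(B) = (2 + 2)^2/12 = 1.3333333
E[B²] = 1.3333333 + 0² = 1.3333333 + 0 = 1.3333333

1.3333333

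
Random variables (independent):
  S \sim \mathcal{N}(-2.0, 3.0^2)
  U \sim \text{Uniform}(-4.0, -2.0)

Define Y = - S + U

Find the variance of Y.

For independent RVs: Var(aX + bY) = a²Var(X) + b²Var(Y)
Var(S) = 9
Var(U) = 0.33333333
Var(Y) = (-1)²*9 + 1²*0.33333333
= 1*9 + 1*0.33333333 = 9.3333333

9.3333333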